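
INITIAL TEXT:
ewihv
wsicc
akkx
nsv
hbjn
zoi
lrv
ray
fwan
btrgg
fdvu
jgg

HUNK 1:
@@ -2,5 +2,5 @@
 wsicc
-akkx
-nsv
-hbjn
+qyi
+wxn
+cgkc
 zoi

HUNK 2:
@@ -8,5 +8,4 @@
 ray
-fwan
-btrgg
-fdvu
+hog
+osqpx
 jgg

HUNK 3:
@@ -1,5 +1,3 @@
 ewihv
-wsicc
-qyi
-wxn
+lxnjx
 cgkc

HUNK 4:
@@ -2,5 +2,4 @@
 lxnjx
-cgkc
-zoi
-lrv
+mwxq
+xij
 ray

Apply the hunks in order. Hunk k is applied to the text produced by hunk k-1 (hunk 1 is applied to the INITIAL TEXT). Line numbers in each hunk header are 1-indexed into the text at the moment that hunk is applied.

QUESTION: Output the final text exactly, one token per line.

Answer: ewihv
lxnjx
mwxq
xij
ray
hog
osqpx
jgg

Derivation:
Hunk 1: at line 2 remove [akkx,nsv,hbjn] add [qyi,wxn,cgkc] -> 12 lines: ewihv wsicc qyi wxn cgkc zoi lrv ray fwan btrgg fdvu jgg
Hunk 2: at line 8 remove [fwan,btrgg,fdvu] add [hog,osqpx] -> 11 lines: ewihv wsicc qyi wxn cgkc zoi lrv ray hog osqpx jgg
Hunk 3: at line 1 remove [wsicc,qyi,wxn] add [lxnjx] -> 9 lines: ewihv lxnjx cgkc zoi lrv ray hog osqpx jgg
Hunk 4: at line 2 remove [cgkc,zoi,lrv] add [mwxq,xij] -> 8 lines: ewihv lxnjx mwxq xij ray hog osqpx jgg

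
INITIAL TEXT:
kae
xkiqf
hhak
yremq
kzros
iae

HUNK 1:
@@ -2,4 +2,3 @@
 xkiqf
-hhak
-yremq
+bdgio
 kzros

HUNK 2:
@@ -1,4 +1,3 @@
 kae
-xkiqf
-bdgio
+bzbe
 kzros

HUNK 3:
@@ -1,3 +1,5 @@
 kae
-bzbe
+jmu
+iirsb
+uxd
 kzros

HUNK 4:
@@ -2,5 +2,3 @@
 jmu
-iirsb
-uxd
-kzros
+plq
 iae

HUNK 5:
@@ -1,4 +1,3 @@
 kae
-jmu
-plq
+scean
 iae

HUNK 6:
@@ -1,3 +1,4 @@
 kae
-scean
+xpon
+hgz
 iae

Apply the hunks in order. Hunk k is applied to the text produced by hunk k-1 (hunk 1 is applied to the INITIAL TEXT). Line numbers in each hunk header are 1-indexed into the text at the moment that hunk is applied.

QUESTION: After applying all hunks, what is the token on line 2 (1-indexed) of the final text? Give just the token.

Answer: xpon

Derivation:
Hunk 1: at line 2 remove [hhak,yremq] add [bdgio] -> 5 lines: kae xkiqf bdgio kzros iae
Hunk 2: at line 1 remove [xkiqf,bdgio] add [bzbe] -> 4 lines: kae bzbe kzros iae
Hunk 3: at line 1 remove [bzbe] add [jmu,iirsb,uxd] -> 6 lines: kae jmu iirsb uxd kzros iae
Hunk 4: at line 2 remove [iirsb,uxd,kzros] add [plq] -> 4 lines: kae jmu plq iae
Hunk 5: at line 1 remove [jmu,plq] add [scean] -> 3 lines: kae scean iae
Hunk 6: at line 1 remove [scean] add [xpon,hgz] -> 4 lines: kae xpon hgz iae
Final line 2: xpon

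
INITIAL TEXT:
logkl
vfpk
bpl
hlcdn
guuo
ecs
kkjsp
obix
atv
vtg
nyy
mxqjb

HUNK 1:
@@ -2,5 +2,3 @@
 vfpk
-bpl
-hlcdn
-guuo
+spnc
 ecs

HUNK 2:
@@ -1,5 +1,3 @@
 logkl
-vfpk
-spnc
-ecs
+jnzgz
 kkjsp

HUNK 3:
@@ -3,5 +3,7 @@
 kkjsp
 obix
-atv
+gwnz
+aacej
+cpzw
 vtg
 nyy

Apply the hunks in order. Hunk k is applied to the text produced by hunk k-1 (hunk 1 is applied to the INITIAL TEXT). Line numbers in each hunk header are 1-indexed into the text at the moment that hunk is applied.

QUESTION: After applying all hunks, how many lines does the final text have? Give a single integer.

Answer: 10

Derivation:
Hunk 1: at line 2 remove [bpl,hlcdn,guuo] add [spnc] -> 10 lines: logkl vfpk spnc ecs kkjsp obix atv vtg nyy mxqjb
Hunk 2: at line 1 remove [vfpk,spnc,ecs] add [jnzgz] -> 8 lines: logkl jnzgz kkjsp obix atv vtg nyy mxqjb
Hunk 3: at line 3 remove [atv] add [gwnz,aacej,cpzw] -> 10 lines: logkl jnzgz kkjsp obix gwnz aacej cpzw vtg nyy mxqjb
Final line count: 10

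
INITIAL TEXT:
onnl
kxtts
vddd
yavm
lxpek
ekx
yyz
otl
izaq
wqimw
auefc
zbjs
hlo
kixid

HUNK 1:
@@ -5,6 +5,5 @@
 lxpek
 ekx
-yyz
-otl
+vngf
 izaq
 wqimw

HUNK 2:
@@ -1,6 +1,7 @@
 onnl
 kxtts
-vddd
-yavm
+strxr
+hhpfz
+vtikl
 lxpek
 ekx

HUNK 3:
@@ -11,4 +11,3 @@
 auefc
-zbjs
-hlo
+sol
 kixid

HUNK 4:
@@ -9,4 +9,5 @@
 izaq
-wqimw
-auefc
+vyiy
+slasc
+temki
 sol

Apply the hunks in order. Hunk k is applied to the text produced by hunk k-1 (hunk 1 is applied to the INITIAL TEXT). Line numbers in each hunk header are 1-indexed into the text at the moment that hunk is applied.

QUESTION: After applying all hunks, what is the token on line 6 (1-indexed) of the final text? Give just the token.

Hunk 1: at line 5 remove [yyz,otl] add [vngf] -> 13 lines: onnl kxtts vddd yavm lxpek ekx vngf izaq wqimw auefc zbjs hlo kixid
Hunk 2: at line 1 remove [vddd,yavm] add [strxr,hhpfz,vtikl] -> 14 lines: onnl kxtts strxr hhpfz vtikl lxpek ekx vngf izaq wqimw auefc zbjs hlo kixid
Hunk 3: at line 11 remove [zbjs,hlo] add [sol] -> 13 lines: onnl kxtts strxr hhpfz vtikl lxpek ekx vngf izaq wqimw auefc sol kixid
Hunk 4: at line 9 remove [wqimw,auefc] add [vyiy,slasc,temki] -> 14 lines: onnl kxtts strxr hhpfz vtikl lxpek ekx vngf izaq vyiy slasc temki sol kixid
Final line 6: lxpek

Answer: lxpek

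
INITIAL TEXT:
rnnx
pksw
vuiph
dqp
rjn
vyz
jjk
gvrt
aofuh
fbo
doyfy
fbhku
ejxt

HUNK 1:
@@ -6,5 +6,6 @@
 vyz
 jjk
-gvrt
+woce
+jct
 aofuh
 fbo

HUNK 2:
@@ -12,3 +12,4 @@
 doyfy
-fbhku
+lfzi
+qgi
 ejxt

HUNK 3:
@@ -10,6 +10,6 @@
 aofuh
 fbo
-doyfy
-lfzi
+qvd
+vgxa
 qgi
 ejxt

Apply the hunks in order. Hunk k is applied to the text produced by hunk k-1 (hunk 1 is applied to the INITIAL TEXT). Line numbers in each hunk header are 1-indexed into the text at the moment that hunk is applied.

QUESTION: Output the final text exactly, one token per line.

Answer: rnnx
pksw
vuiph
dqp
rjn
vyz
jjk
woce
jct
aofuh
fbo
qvd
vgxa
qgi
ejxt

Derivation:
Hunk 1: at line 6 remove [gvrt] add [woce,jct] -> 14 lines: rnnx pksw vuiph dqp rjn vyz jjk woce jct aofuh fbo doyfy fbhku ejxt
Hunk 2: at line 12 remove [fbhku] add [lfzi,qgi] -> 15 lines: rnnx pksw vuiph dqp rjn vyz jjk woce jct aofuh fbo doyfy lfzi qgi ejxt
Hunk 3: at line 10 remove [doyfy,lfzi] add [qvd,vgxa] -> 15 lines: rnnx pksw vuiph dqp rjn vyz jjk woce jct aofuh fbo qvd vgxa qgi ejxt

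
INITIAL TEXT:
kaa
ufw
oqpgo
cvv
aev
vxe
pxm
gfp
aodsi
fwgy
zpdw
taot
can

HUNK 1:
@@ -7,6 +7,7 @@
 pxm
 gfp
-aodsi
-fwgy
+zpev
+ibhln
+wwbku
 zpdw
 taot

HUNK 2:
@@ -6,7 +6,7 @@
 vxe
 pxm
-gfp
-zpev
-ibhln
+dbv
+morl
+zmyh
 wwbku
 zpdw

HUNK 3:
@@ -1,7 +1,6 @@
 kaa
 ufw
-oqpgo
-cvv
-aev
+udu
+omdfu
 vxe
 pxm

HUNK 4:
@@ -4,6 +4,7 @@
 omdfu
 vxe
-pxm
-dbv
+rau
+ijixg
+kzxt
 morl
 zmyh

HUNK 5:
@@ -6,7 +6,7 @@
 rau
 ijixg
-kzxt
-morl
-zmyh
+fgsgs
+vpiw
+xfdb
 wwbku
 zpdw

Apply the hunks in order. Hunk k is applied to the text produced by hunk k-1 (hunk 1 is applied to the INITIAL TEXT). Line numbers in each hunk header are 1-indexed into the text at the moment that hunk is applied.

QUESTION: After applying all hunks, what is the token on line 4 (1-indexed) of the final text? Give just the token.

Answer: omdfu

Derivation:
Hunk 1: at line 7 remove [aodsi,fwgy] add [zpev,ibhln,wwbku] -> 14 lines: kaa ufw oqpgo cvv aev vxe pxm gfp zpev ibhln wwbku zpdw taot can
Hunk 2: at line 6 remove [gfp,zpev,ibhln] add [dbv,morl,zmyh] -> 14 lines: kaa ufw oqpgo cvv aev vxe pxm dbv morl zmyh wwbku zpdw taot can
Hunk 3: at line 1 remove [oqpgo,cvv,aev] add [udu,omdfu] -> 13 lines: kaa ufw udu omdfu vxe pxm dbv morl zmyh wwbku zpdw taot can
Hunk 4: at line 4 remove [pxm,dbv] add [rau,ijixg,kzxt] -> 14 lines: kaa ufw udu omdfu vxe rau ijixg kzxt morl zmyh wwbku zpdw taot can
Hunk 5: at line 6 remove [kzxt,morl,zmyh] add [fgsgs,vpiw,xfdb] -> 14 lines: kaa ufw udu omdfu vxe rau ijixg fgsgs vpiw xfdb wwbku zpdw taot can
Final line 4: omdfu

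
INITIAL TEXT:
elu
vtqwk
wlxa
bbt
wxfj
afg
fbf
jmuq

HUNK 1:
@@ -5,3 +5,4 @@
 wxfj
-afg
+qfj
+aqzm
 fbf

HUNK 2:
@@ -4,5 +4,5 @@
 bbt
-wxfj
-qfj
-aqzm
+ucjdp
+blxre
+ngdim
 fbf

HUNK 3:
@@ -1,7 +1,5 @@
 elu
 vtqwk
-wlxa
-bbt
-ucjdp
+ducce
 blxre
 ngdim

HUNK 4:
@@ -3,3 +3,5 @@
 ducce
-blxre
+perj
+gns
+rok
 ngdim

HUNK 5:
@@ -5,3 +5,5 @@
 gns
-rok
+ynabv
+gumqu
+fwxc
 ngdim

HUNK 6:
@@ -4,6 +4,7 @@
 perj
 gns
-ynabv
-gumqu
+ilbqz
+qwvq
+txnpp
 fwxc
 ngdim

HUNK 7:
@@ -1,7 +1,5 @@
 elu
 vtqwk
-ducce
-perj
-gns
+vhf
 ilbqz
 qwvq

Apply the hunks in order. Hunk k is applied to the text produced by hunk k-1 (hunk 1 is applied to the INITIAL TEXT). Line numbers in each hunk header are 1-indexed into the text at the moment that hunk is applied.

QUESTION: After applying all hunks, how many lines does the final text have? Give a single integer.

Answer: 10

Derivation:
Hunk 1: at line 5 remove [afg] add [qfj,aqzm] -> 9 lines: elu vtqwk wlxa bbt wxfj qfj aqzm fbf jmuq
Hunk 2: at line 4 remove [wxfj,qfj,aqzm] add [ucjdp,blxre,ngdim] -> 9 lines: elu vtqwk wlxa bbt ucjdp blxre ngdim fbf jmuq
Hunk 3: at line 1 remove [wlxa,bbt,ucjdp] add [ducce] -> 7 lines: elu vtqwk ducce blxre ngdim fbf jmuq
Hunk 4: at line 3 remove [blxre] add [perj,gns,rok] -> 9 lines: elu vtqwk ducce perj gns rok ngdim fbf jmuq
Hunk 5: at line 5 remove [rok] add [ynabv,gumqu,fwxc] -> 11 lines: elu vtqwk ducce perj gns ynabv gumqu fwxc ngdim fbf jmuq
Hunk 6: at line 4 remove [ynabv,gumqu] add [ilbqz,qwvq,txnpp] -> 12 lines: elu vtqwk ducce perj gns ilbqz qwvq txnpp fwxc ngdim fbf jmuq
Hunk 7: at line 1 remove [ducce,perj,gns] add [vhf] -> 10 lines: elu vtqwk vhf ilbqz qwvq txnpp fwxc ngdim fbf jmuq
Final line count: 10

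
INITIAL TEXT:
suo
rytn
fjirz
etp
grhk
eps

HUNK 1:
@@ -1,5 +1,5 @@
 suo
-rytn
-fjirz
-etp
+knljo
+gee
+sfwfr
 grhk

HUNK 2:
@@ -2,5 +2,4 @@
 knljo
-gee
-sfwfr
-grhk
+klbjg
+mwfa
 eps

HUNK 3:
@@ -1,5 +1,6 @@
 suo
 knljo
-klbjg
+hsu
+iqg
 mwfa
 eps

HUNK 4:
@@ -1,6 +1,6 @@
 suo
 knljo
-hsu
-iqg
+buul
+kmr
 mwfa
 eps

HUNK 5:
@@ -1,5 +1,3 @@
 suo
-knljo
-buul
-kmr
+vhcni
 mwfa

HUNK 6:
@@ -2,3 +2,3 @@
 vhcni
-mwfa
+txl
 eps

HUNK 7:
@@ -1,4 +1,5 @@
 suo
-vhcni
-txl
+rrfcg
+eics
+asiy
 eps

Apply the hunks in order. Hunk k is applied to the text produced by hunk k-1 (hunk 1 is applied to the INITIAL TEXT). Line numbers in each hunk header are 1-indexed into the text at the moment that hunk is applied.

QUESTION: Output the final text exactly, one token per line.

Answer: suo
rrfcg
eics
asiy
eps

Derivation:
Hunk 1: at line 1 remove [rytn,fjirz,etp] add [knljo,gee,sfwfr] -> 6 lines: suo knljo gee sfwfr grhk eps
Hunk 2: at line 2 remove [gee,sfwfr,grhk] add [klbjg,mwfa] -> 5 lines: suo knljo klbjg mwfa eps
Hunk 3: at line 1 remove [klbjg] add [hsu,iqg] -> 6 lines: suo knljo hsu iqg mwfa eps
Hunk 4: at line 1 remove [hsu,iqg] add [buul,kmr] -> 6 lines: suo knljo buul kmr mwfa eps
Hunk 5: at line 1 remove [knljo,buul,kmr] add [vhcni] -> 4 lines: suo vhcni mwfa eps
Hunk 6: at line 2 remove [mwfa] add [txl] -> 4 lines: suo vhcni txl eps
Hunk 7: at line 1 remove [vhcni,txl] add [rrfcg,eics,asiy] -> 5 lines: suo rrfcg eics asiy eps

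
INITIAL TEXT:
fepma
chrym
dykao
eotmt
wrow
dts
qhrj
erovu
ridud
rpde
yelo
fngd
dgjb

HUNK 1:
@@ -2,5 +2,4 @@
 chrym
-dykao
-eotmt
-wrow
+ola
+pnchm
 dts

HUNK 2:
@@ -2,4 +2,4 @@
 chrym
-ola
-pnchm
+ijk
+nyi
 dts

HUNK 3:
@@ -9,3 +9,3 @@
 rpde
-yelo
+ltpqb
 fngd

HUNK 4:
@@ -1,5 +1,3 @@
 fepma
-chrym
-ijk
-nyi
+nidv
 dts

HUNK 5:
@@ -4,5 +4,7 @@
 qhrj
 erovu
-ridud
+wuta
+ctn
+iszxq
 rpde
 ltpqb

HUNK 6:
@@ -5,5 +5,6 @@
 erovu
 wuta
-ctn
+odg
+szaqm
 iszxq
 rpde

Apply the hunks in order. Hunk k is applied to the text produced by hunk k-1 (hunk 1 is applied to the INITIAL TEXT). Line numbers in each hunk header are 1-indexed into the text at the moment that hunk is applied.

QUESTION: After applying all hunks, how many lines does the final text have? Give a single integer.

Answer: 13

Derivation:
Hunk 1: at line 2 remove [dykao,eotmt,wrow] add [ola,pnchm] -> 12 lines: fepma chrym ola pnchm dts qhrj erovu ridud rpde yelo fngd dgjb
Hunk 2: at line 2 remove [ola,pnchm] add [ijk,nyi] -> 12 lines: fepma chrym ijk nyi dts qhrj erovu ridud rpde yelo fngd dgjb
Hunk 3: at line 9 remove [yelo] add [ltpqb] -> 12 lines: fepma chrym ijk nyi dts qhrj erovu ridud rpde ltpqb fngd dgjb
Hunk 4: at line 1 remove [chrym,ijk,nyi] add [nidv] -> 10 lines: fepma nidv dts qhrj erovu ridud rpde ltpqb fngd dgjb
Hunk 5: at line 4 remove [ridud] add [wuta,ctn,iszxq] -> 12 lines: fepma nidv dts qhrj erovu wuta ctn iszxq rpde ltpqb fngd dgjb
Hunk 6: at line 5 remove [ctn] add [odg,szaqm] -> 13 lines: fepma nidv dts qhrj erovu wuta odg szaqm iszxq rpde ltpqb fngd dgjb
Final line count: 13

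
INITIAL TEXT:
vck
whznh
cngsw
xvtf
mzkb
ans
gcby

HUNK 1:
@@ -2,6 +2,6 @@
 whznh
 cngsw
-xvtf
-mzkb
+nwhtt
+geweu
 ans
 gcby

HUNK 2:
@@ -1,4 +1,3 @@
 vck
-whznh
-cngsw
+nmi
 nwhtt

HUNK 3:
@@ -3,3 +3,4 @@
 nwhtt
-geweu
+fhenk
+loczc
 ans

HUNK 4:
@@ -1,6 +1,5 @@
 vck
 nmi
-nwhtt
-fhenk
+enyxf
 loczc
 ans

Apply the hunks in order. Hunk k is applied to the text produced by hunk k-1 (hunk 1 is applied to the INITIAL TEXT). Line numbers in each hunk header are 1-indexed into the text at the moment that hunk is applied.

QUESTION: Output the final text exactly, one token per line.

Hunk 1: at line 2 remove [xvtf,mzkb] add [nwhtt,geweu] -> 7 lines: vck whznh cngsw nwhtt geweu ans gcby
Hunk 2: at line 1 remove [whznh,cngsw] add [nmi] -> 6 lines: vck nmi nwhtt geweu ans gcby
Hunk 3: at line 3 remove [geweu] add [fhenk,loczc] -> 7 lines: vck nmi nwhtt fhenk loczc ans gcby
Hunk 4: at line 1 remove [nwhtt,fhenk] add [enyxf] -> 6 lines: vck nmi enyxf loczc ans gcby

Answer: vck
nmi
enyxf
loczc
ans
gcby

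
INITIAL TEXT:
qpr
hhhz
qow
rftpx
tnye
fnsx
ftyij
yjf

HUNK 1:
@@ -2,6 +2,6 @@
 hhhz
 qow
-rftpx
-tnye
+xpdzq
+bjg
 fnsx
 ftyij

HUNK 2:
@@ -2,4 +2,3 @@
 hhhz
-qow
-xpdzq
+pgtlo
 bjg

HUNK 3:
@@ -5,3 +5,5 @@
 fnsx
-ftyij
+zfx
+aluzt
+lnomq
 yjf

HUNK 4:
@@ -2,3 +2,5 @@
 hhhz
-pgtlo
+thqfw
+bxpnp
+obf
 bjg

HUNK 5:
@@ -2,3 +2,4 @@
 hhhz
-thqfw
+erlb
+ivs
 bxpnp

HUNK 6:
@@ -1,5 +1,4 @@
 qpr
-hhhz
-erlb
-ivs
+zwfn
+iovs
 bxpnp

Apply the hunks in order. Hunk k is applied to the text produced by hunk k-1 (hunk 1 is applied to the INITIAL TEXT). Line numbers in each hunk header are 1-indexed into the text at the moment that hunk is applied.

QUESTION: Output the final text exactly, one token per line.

Hunk 1: at line 2 remove [rftpx,tnye] add [xpdzq,bjg] -> 8 lines: qpr hhhz qow xpdzq bjg fnsx ftyij yjf
Hunk 2: at line 2 remove [qow,xpdzq] add [pgtlo] -> 7 lines: qpr hhhz pgtlo bjg fnsx ftyij yjf
Hunk 3: at line 5 remove [ftyij] add [zfx,aluzt,lnomq] -> 9 lines: qpr hhhz pgtlo bjg fnsx zfx aluzt lnomq yjf
Hunk 4: at line 2 remove [pgtlo] add [thqfw,bxpnp,obf] -> 11 lines: qpr hhhz thqfw bxpnp obf bjg fnsx zfx aluzt lnomq yjf
Hunk 5: at line 2 remove [thqfw] add [erlb,ivs] -> 12 lines: qpr hhhz erlb ivs bxpnp obf bjg fnsx zfx aluzt lnomq yjf
Hunk 6: at line 1 remove [hhhz,erlb,ivs] add [zwfn,iovs] -> 11 lines: qpr zwfn iovs bxpnp obf bjg fnsx zfx aluzt lnomq yjf

Answer: qpr
zwfn
iovs
bxpnp
obf
bjg
fnsx
zfx
aluzt
lnomq
yjf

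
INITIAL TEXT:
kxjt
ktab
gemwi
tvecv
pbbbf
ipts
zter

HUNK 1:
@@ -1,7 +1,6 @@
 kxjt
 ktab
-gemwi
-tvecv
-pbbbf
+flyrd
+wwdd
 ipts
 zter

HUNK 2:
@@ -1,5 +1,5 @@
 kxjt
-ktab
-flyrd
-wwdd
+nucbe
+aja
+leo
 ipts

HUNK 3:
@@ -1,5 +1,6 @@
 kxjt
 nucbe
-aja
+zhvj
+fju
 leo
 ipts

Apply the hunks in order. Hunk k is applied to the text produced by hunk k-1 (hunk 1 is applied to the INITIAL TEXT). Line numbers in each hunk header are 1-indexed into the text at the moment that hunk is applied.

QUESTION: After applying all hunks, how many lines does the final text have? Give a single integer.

Hunk 1: at line 1 remove [gemwi,tvecv,pbbbf] add [flyrd,wwdd] -> 6 lines: kxjt ktab flyrd wwdd ipts zter
Hunk 2: at line 1 remove [ktab,flyrd,wwdd] add [nucbe,aja,leo] -> 6 lines: kxjt nucbe aja leo ipts zter
Hunk 3: at line 1 remove [aja] add [zhvj,fju] -> 7 lines: kxjt nucbe zhvj fju leo ipts zter
Final line count: 7

Answer: 7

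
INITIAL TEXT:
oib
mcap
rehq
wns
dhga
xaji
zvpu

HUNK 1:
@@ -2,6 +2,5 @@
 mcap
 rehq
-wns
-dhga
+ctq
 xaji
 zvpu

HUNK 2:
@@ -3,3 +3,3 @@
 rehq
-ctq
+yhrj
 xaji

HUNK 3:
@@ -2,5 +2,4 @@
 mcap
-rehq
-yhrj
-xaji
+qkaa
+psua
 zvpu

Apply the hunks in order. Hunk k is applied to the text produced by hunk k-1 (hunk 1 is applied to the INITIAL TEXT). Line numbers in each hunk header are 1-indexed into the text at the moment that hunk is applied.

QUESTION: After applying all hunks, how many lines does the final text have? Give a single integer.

Hunk 1: at line 2 remove [wns,dhga] add [ctq] -> 6 lines: oib mcap rehq ctq xaji zvpu
Hunk 2: at line 3 remove [ctq] add [yhrj] -> 6 lines: oib mcap rehq yhrj xaji zvpu
Hunk 3: at line 2 remove [rehq,yhrj,xaji] add [qkaa,psua] -> 5 lines: oib mcap qkaa psua zvpu
Final line count: 5

Answer: 5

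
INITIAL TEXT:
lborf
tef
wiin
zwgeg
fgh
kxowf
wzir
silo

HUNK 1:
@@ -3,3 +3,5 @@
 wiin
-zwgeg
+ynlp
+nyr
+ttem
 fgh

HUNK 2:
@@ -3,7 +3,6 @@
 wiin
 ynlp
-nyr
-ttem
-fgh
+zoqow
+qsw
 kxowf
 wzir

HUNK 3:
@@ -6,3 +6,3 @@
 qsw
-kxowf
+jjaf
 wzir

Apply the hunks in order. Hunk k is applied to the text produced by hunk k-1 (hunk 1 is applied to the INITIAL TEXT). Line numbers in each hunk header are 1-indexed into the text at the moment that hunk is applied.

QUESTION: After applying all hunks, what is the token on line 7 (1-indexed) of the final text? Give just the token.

Hunk 1: at line 3 remove [zwgeg] add [ynlp,nyr,ttem] -> 10 lines: lborf tef wiin ynlp nyr ttem fgh kxowf wzir silo
Hunk 2: at line 3 remove [nyr,ttem,fgh] add [zoqow,qsw] -> 9 lines: lborf tef wiin ynlp zoqow qsw kxowf wzir silo
Hunk 3: at line 6 remove [kxowf] add [jjaf] -> 9 lines: lborf tef wiin ynlp zoqow qsw jjaf wzir silo
Final line 7: jjaf

Answer: jjaf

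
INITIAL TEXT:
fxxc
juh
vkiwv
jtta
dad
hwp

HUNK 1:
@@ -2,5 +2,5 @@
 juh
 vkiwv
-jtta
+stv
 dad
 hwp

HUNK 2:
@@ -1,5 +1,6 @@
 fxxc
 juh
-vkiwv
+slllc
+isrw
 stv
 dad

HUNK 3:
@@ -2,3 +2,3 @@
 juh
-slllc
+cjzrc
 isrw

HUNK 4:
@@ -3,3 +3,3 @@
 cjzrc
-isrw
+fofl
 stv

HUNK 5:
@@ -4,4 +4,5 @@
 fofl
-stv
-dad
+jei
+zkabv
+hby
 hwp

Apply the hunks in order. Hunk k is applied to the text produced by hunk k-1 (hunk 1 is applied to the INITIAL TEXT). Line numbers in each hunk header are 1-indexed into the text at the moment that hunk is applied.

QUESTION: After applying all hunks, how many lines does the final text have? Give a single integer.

Hunk 1: at line 2 remove [jtta] add [stv] -> 6 lines: fxxc juh vkiwv stv dad hwp
Hunk 2: at line 1 remove [vkiwv] add [slllc,isrw] -> 7 lines: fxxc juh slllc isrw stv dad hwp
Hunk 3: at line 2 remove [slllc] add [cjzrc] -> 7 lines: fxxc juh cjzrc isrw stv dad hwp
Hunk 4: at line 3 remove [isrw] add [fofl] -> 7 lines: fxxc juh cjzrc fofl stv dad hwp
Hunk 5: at line 4 remove [stv,dad] add [jei,zkabv,hby] -> 8 lines: fxxc juh cjzrc fofl jei zkabv hby hwp
Final line count: 8

Answer: 8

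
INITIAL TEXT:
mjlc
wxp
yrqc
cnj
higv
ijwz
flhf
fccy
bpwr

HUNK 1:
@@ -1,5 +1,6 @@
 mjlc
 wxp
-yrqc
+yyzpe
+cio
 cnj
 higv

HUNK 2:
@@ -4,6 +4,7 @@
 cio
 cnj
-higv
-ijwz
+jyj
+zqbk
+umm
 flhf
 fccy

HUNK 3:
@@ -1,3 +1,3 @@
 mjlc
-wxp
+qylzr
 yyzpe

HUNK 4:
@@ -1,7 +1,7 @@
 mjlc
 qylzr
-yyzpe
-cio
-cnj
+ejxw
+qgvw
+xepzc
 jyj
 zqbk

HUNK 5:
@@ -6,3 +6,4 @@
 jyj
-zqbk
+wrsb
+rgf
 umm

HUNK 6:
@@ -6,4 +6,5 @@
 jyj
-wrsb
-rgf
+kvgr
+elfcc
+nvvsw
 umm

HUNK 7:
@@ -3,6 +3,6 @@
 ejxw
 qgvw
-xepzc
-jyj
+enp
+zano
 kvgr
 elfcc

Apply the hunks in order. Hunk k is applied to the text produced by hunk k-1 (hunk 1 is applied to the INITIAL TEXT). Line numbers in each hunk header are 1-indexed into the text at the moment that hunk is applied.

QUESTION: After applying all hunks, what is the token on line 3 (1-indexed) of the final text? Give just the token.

Hunk 1: at line 1 remove [yrqc] add [yyzpe,cio] -> 10 lines: mjlc wxp yyzpe cio cnj higv ijwz flhf fccy bpwr
Hunk 2: at line 4 remove [higv,ijwz] add [jyj,zqbk,umm] -> 11 lines: mjlc wxp yyzpe cio cnj jyj zqbk umm flhf fccy bpwr
Hunk 3: at line 1 remove [wxp] add [qylzr] -> 11 lines: mjlc qylzr yyzpe cio cnj jyj zqbk umm flhf fccy bpwr
Hunk 4: at line 1 remove [yyzpe,cio,cnj] add [ejxw,qgvw,xepzc] -> 11 lines: mjlc qylzr ejxw qgvw xepzc jyj zqbk umm flhf fccy bpwr
Hunk 5: at line 6 remove [zqbk] add [wrsb,rgf] -> 12 lines: mjlc qylzr ejxw qgvw xepzc jyj wrsb rgf umm flhf fccy bpwr
Hunk 6: at line 6 remove [wrsb,rgf] add [kvgr,elfcc,nvvsw] -> 13 lines: mjlc qylzr ejxw qgvw xepzc jyj kvgr elfcc nvvsw umm flhf fccy bpwr
Hunk 7: at line 3 remove [xepzc,jyj] add [enp,zano] -> 13 lines: mjlc qylzr ejxw qgvw enp zano kvgr elfcc nvvsw umm flhf fccy bpwr
Final line 3: ejxw

Answer: ejxw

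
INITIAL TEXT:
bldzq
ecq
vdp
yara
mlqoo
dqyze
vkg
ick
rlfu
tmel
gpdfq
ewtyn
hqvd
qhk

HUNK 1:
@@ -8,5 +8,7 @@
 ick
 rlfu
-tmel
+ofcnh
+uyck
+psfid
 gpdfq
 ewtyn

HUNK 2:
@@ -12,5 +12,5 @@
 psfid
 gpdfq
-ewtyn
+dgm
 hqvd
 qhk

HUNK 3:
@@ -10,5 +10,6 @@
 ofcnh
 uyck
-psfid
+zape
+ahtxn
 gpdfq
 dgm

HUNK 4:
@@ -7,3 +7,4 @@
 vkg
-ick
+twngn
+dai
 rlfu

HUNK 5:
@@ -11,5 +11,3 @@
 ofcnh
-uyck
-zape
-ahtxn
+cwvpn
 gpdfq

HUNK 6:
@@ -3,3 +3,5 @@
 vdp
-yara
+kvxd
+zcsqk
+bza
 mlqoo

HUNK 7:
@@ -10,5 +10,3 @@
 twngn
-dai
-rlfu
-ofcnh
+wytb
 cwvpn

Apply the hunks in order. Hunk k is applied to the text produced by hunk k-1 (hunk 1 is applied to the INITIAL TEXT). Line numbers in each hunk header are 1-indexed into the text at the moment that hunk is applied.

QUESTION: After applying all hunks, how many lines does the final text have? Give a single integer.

Hunk 1: at line 8 remove [tmel] add [ofcnh,uyck,psfid] -> 16 lines: bldzq ecq vdp yara mlqoo dqyze vkg ick rlfu ofcnh uyck psfid gpdfq ewtyn hqvd qhk
Hunk 2: at line 12 remove [ewtyn] add [dgm] -> 16 lines: bldzq ecq vdp yara mlqoo dqyze vkg ick rlfu ofcnh uyck psfid gpdfq dgm hqvd qhk
Hunk 3: at line 10 remove [psfid] add [zape,ahtxn] -> 17 lines: bldzq ecq vdp yara mlqoo dqyze vkg ick rlfu ofcnh uyck zape ahtxn gpdfq dgm hqvd qhk
Hunk 4: at line 7 remove [ick] add [twngn,dai] -> 18 lines: bldzq ecq vdp yara mlqoo dqyze vkg twngn dai rlfu ofcnh uyck zape ahtxn gpdfq dgm hqvd qhk
Hunk 5: at line 11 remove [uyck,zape,ahtxn] add [cwvpn] -> 16 lines: bldzq ecq vdp yara mlqoo dqyze vkg twngn dai rlfu ofcnh cwvpn gpdfq dgm hqvd qhk
Hunk 6: at line 3 remove [yara] add [kvxd,zcsqk,bza] -> 18 lines: bldzq ecq vdp kvxd zcsqk bza mlqoo dqyze vkg twngn dai rlfu ofcnh cwvpn gpdfq dgm hqvd qhk
Hunk 7: at line 10 remove [dai,rlfu,ofcnh] add [wytb] -> 16 lines: bldzq ecq vdp kvxd zcsqk bza mlqoo dqyze vkg twngn wytb cwvpn gpdfq dgm hqvd qhk
Final line count: 16

Answer: 16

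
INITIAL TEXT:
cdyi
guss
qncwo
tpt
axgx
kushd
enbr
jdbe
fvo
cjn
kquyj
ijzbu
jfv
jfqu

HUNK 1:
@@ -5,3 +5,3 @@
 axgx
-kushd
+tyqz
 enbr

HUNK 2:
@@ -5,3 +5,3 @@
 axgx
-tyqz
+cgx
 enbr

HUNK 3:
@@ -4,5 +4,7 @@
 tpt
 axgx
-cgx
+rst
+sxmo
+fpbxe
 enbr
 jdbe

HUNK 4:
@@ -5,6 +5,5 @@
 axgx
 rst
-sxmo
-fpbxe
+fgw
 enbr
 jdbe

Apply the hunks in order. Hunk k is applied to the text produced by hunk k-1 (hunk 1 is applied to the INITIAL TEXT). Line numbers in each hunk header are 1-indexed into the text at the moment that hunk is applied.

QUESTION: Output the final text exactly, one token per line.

Answer: cdyi
guss
qncwo
tpt
axgx
rst
fgw
enbr
jdbe
fvo
cjn
kquyj
ijzbu
jfv
jfqu

Derivation:
Hunk 1: at line 5 remove [kushd] add [tyqz] -> 14 lines: cdyi guss qncwo tpt axgx tyqz enbr jdbe fvo cjn kquyj ijzbu jfv jfqu
Hunk 2: at line 5 remove [tyqz] add [cgx] -> 14 lines: cdyi guss qncwo tpt axgx cgx enbr jdbe fvo cjn kquyj ijzbu jfv jfqu
Hunk 3: at line 4 remove [cgx] add [rst,sxmo,fpbxe] -> 16 lines: cdyi guss qncwo tpt axgx rst sxmo fpbxe enbr jdbe fvo cjn kquyj ijzbu jfv jfqu
Hunk 4: at line 5 remove [sxmo,fpbxe] add [fgw] -> 15 lines: cdyi guss qncwo tpt axgx rst fgw enbr jdbe fvo cjn kquyj ijzbu jfv jfqu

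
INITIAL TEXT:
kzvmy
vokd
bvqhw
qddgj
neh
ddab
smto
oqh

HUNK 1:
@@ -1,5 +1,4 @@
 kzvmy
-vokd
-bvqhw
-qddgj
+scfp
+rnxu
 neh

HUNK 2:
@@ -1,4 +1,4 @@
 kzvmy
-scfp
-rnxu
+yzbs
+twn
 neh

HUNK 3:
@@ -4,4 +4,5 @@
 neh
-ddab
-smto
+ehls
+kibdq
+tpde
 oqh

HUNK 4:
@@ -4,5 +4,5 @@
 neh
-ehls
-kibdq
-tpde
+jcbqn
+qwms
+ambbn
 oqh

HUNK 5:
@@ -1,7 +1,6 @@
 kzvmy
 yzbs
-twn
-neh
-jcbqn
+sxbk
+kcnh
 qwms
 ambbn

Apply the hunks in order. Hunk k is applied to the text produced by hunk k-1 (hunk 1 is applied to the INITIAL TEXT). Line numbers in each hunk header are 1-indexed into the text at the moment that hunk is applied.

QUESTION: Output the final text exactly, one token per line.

Answer: kzvmy
yzbs
sxbk
kcnh
qwms
ambbn
oqh

Derivation:
Hunk 1: at line 1 remove [vokd,bvqhw,qddgj] add [scfp,rnxu] -> 7 lines: kzvmy scfp rnxu neh ddab smto oqh
Hunk 2: at line 1 remove [scfp,rnxu] add [yzbs,twn] -> 7 lines: kzvmy yzbs twn neh ddab smto oqh
Hunk 3: at line 4 remove [ddab,smto] add [ehls,kibdq,tpde] -> 8 lines: kzvmy yzbs twn neh ehls kibdq tpde oqh
Hunk 4: at line 4 remove [ehls,kibdq,tpde] add [jcbqn,qwms,ambbn] -> 8 lines: kzvmy yzbs twn neh jcbqn qwms ambbn oqh
Hunk 5: at line 1 remove [twn,neh,jcbqn] add [sxbk,kcnh] -> 7 lines: kzvmy yzbs sxbk kcnh qwms ambbn oqh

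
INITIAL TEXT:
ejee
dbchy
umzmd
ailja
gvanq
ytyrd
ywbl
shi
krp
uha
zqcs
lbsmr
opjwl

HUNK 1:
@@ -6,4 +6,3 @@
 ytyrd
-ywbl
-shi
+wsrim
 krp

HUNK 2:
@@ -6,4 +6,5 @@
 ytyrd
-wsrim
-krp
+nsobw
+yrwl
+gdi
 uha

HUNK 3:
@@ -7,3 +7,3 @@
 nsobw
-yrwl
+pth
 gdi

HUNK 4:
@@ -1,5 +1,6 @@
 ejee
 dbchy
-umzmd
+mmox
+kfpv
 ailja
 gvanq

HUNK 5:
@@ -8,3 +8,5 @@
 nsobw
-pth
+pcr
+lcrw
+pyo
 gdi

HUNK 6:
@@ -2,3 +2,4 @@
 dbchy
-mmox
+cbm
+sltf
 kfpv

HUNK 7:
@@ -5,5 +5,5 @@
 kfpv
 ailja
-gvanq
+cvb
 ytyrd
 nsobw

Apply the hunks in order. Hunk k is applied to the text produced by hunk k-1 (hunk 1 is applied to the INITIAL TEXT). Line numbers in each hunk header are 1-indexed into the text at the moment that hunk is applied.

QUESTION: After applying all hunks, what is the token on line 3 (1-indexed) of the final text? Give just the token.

Hunk 1: at line 6 remove [ywbl,shi] add [wsrim] -> 12 lines: ejee dbchy umzmd ailja gvanq ytyrd wsrim krp uha zqcs lbsmr opjwl
Hunk 2: at line 6 remove [wsrim,krp] add [nsobw,yrwl,gdi] -> 13 lines: ejee dbchy umzmd ailja gvanq ytyrd nsobw yrwl gdi uha zqcs lbsmr opjwl
Hunk 3: at line 7 remove [yrwl] add [pth] -> 13 lines: ejee dbchy umzmd ailja gvanq ytyrd nsobw pth gdi uha zqcs lbsmr opjwl
Hunk 4: at line 1 remove [umzmd] add [mmox,kfpv] -> 14 lines: ejee dbchy mmox kfpv ailja gvanq ytyrd nsobw pth gdi uha zqcs lbsmr opjwl
Hunk 5: at line 8 remove [pth] add [pcr,lcrw,pyo] -> 16 lines: ejee dbchy mmox kfpv ailja gvanq ytyrd nsobw pcr lcrw pyo gdi uha zqcs lbsmr opjwl
Hunk 6: at line 2 remove [mmox] add [cbm,sltf] -> 17 lines: ejee dbchy cbm sltf kfpv ailja gvanq ytyrd nsobw pcr lcrw pyo gdi uha zqcs lbsmr opjwl
Hunk 7: at line 5 remove [gvanq] add [cvb] -> 17 lines: ejee dbchy cbm sltf kfpv ailja cvb ytyrd nsobw pcr lcrw pyo gdi uha zqcs lbsmr opjwl
Final line 3: cbm

Answer: cbm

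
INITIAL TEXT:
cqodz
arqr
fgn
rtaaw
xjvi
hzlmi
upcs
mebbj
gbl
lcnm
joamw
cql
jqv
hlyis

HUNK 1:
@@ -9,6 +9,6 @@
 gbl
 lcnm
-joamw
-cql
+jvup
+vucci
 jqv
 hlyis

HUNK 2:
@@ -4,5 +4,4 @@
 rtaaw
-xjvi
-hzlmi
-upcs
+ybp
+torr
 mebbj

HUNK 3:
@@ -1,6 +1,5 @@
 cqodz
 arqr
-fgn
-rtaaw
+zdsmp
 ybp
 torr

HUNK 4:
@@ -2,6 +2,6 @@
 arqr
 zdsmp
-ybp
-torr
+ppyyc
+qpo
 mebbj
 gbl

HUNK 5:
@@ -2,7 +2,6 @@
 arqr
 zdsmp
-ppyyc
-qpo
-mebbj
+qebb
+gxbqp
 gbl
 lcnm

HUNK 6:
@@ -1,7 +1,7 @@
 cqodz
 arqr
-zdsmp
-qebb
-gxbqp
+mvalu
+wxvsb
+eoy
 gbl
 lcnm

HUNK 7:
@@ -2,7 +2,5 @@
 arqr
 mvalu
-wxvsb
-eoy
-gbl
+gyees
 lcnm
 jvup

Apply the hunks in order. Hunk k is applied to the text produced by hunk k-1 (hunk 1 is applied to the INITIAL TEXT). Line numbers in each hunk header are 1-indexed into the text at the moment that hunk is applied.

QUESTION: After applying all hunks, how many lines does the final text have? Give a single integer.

Answer: 9

Derivation:
Hunk 1: at line 9 remove [joamw,cql] add [jvup,vucci] -> 14 lines: cqodz arqr fgn rtaaw xjvi hzlmi upcs mebbj gbl lcnm jvup vucci jqv hlyis
Hunk 2: at line 4 remove [xjvi,hzlmi,upcs] add [ybp,torr] -> 13 lines: cqodz arqr fgn rtaaw ybp torr mebbj gbl lcnm jvup vucci jqv hlyis
Hunk 3: at line 1 remove [fgn,rtaaw] add [zdsmp] -> 12 lines: cqodz arqr zdsmp ybp torr mebbj gbl lcnm jvup vucci jqv hlyis
Hunk 4: at line 2 remove [ybp,torr] add [ppyyc,qpo] -> 12 lines: cqodz arqr zdsmp ppyyc qpo mebbj gbl lcnm jvup vucci jqv hlyis
Hunk 5: at line 2 remove [ppyyc,qpo,mebbj] add [qebb,gxbqp] -> 11 lines: cqodz arqr zdsmp qebb gxbqp gbl lcnm jvup vucci jqv hlyis
Hunk 6: at line 1 remove [zdsmp,qebb,gxbqp] add [mvalu,wxvsb,eoy] -> 11 lines: cqodz arqr mvalu wxvsb eoy gbl lcnm jvup vucci jqv hlyis
Hunk 7: at line 2 remove [wxvsb,eoy,gbl] add [gyees] -> 9 lines: cqodz arqr mvalu gyees lcnm jvup vucci jqv hlyis
Final line count: 9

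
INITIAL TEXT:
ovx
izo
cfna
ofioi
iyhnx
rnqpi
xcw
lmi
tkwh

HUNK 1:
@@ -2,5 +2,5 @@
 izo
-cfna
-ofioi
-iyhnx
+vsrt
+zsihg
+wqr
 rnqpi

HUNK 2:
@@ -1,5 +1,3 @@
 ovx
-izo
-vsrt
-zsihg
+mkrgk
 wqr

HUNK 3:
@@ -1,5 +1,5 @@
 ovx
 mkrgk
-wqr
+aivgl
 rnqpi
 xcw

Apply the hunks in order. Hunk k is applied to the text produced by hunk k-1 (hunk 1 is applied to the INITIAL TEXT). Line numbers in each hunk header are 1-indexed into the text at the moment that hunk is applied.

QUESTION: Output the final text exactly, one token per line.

Hunk 1: at line 2 remove [cfna,ofioi,iyhnx] add [vsrt,zsihg,wqr] -> 9 lines: ovx izo vsrt zsihg wqr rnqpi xcw lmi tkwh
Hunk 2: at line 1 remove [izo,vsrt,zsihg] add [mkrgk] -> 7 lines: ovx mkrgk wqr rnqpi xcw lmi tkwh
Hunk 3: at line 1 remove [wqr] add [aivgl] -> 7 lines: ovx mkrgk aivgl rnqpi xcw lmi tkwh

Answer: ovx
mkrgk
aivgl
rnqpi
xcw
lmi
tkwh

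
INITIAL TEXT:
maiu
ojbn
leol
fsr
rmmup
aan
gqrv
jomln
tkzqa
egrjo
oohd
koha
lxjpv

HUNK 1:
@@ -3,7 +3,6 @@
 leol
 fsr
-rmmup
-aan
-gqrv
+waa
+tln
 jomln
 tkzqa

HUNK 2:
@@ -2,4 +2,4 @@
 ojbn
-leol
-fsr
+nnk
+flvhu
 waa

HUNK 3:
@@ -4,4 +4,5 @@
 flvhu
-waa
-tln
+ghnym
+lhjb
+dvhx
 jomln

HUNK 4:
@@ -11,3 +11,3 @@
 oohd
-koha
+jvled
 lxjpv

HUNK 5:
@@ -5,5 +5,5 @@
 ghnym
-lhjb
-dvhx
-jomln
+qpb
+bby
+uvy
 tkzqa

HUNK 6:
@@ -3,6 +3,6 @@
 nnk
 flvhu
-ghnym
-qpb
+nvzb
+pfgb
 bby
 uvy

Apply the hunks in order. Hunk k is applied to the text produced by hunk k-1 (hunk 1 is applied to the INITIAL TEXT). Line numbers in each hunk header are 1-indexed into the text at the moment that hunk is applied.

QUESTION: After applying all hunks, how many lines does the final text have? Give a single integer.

Hunk 1: at line 3 remove [rmmup,aan,gqrv] add [waa,tln] -> 12 lines: maiu ojbn leol fsr waa tln jomln tkzqa egrjo oohd koha lxjpv
Hunk 2: at line 2 remove [leol,fsr] add [nnk,flvhu] -> 12 lines: maiu ojbn nnk flvhu waa tln jomln tkzqa egrjo oohd koha lxjpv
Hunk 3: at line 4 remove [waa,tln] add [ghnym,lhjb,dvhx] -> 13 lines: maiu ojbn nnk flvhu ghnym lhjb dvhx jomln tkzqa egrjo oohd koha lxjpv
Hunk 4: at line 11 remove [koha] add [jvled] -> 13 lines: maiu ojbn nnk flvhu ghnym lhjb dvhx jomln tkzqa egrjo oohd jvled lxjpv
Hunk 5: at line 5 remove [lhjb,dvhx,jomln] add [qpb,bby,uvy] -> 13 lines: maiu ojbn nnk flvhu ghnym qpb bby uvy tkzqa egrjo oohd jvled lxjpv
Hunk 6: at line 3 remove [ghnym,qpb] add [nvzb,pfgb] -> 13 lines: maiu ojbn nnk flvhu nvzb pfgb bby uvy tkzqa egrjo oohd jvled lxjpv
Final line count: 13

Answer: 13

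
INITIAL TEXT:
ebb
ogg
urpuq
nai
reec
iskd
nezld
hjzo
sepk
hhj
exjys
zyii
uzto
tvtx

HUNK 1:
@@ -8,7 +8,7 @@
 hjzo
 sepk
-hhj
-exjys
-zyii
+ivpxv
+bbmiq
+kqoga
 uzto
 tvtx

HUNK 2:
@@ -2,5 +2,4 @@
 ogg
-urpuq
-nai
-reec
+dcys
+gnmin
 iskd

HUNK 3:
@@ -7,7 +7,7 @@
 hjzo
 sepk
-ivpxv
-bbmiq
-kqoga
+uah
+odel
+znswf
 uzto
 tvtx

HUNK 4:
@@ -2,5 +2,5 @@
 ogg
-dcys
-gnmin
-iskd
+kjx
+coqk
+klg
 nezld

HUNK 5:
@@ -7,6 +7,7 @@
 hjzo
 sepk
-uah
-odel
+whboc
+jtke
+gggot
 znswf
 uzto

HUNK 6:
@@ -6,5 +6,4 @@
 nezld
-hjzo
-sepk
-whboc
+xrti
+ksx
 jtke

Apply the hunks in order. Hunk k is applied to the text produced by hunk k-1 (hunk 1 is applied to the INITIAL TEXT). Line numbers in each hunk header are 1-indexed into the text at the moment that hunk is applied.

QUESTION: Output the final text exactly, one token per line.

Answer: ebb
ogg
kjx
coqk
klg
nezld
xrti
ksx
jtke
gggot
znswf
uzto
tvtx

Derivation:
Hunk 1: at line 8 remove [hhj,exjys,zyii] add [ivpxv,bbmiq,kqoga] -> 14 lines: ebb ogg urpuq nai reec iskd nezld hjzo sepk ivpxv bbmiq kqoga uzto tvtx
Hunk 2: at line 2 remove [urpuq,nai,reec] add [dcys,gnmin] -> 13 lines: ebb ogg dcys gnmin iskd nezld hjzo sepk ivpxv bbmiq kqoga uzto tvtx
Hunk 3: at line 7 remove [ivpxv,bbmiq,kqoga] add [uah,odel,znswf] -> 13 lines: ebb ogg dcys gnmin iskd nezld hjzo sepk uah odel znswf uzto tvtx
Hunk 4: at line 2 remove [dcys,gnmin,iskd] add [kjx,coqk,klg] -> 13 lines: ebb ogg kjx coqk klg nezld hjzo sepk uah odel znswf uzto tvtx
Hunk 5: at line 7 remove [uah,odel] add [whboc,jtke,gggot] -> 14 lines: ebb ogg kjx coqk klg nezld hjzo sepk whboc jtke gggot znswf uzto tvtx
Hunk 6: at line 6 remove [hjzo,sepk,whboc] add [xrti,ksx] -> 13 lines: ebb ogg kjx coqk klg nezld xrti ksx jtke gggot znswf uzto tvtx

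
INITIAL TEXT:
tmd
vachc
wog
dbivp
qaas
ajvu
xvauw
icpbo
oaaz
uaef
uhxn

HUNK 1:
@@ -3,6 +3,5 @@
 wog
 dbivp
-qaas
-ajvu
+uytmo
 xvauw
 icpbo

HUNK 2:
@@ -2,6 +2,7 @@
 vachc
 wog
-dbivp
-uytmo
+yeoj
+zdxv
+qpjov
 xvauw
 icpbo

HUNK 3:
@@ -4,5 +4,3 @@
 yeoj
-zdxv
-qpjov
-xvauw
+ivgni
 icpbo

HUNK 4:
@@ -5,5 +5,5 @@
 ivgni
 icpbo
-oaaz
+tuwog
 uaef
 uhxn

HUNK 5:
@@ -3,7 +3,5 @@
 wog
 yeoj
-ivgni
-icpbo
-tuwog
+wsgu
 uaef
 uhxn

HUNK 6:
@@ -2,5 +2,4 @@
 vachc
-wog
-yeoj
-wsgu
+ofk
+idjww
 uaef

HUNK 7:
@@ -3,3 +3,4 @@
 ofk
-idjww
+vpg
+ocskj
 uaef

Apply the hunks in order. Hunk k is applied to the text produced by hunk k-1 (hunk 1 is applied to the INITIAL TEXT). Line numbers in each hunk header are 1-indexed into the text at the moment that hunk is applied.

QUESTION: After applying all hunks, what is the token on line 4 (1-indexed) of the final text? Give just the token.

Hunk 1: at line 3 remove [qaas,ajvu] add [uytmo] -> 10 lines: tmd vachc wog dbivp uytmo xvauw icpbo oaaz uaef uhxn
Hunk 2: at line 2 remove [dbivp,uytmo] add [yeoj,zdxv,qpjov] -> 11 lines: tmd vachc wog yeoj zdxv qpjov xvauw icpbo oaaz uaef uhxn
Hunk 3: at line 4 remove [zdxv,qpjov,xvauw] add [ivgni] -> 9 lines: tmd vachc wog yeoj ivgni icpbo oaaz uaef uhxn
Hunk 4: at line 5 remove [oaaz] add [tuwog] -> 9 lines: tmd vachc wog yeoj ivgni icpbo tuwog uaef uhxn
Hunk 5: at line 3 remove [ivgni,icpbo,tuwog] add [wsgu] -> 7 lines: tmd vachc wog yeoj wsgu uaef uhxn
Hunk 6: at line 2 remove [wog,yeoj,wsgu] add [ofk,idjww] -> 6 lines: tmd vachc ofk idjww uaef uhxn
Hunk 7: at line 3 remove [idjww] add [vpg,ocskj] -> 7 lines: tmd vachc ofk vpg ocskj uaef uhxn
Final line 4: vpg

Answer: vpg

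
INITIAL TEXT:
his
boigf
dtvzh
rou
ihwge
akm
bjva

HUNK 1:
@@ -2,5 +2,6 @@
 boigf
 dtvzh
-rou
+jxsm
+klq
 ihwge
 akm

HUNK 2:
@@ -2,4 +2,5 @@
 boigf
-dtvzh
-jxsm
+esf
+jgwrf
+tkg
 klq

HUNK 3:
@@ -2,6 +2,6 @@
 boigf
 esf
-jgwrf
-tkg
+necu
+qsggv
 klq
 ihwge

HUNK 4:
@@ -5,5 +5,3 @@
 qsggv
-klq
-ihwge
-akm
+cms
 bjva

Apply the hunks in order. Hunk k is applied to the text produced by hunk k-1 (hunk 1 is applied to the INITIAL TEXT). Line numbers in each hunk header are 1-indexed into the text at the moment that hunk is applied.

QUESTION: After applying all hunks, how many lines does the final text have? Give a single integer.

Answer: 7

Derivation:
Hunk 1: at line 2 remove [rou] add [jxsm,klq] -> 8 lines: his boigf dtvzh jxsm klq ihwge akm bjva
Hunk 2: at line 2 remove [dtvzh,jxsm] add [esf,jgwrf,tkg] -> 9 lines: his boigf esf jgwrf tkg klq ihwge akm bjva
Hunk 3: at line 2 remove [jgwrf,tkg] add [necu,qsggv] -> 9 lines: his boigf esf necu qsggv klq ihwge akm bjva
Hunk 4: at line 5 remove [klq,ihwge,akm] add [cms] -> 7 lines: his boigf esf necu qsggv cms bjva
Final line count: 7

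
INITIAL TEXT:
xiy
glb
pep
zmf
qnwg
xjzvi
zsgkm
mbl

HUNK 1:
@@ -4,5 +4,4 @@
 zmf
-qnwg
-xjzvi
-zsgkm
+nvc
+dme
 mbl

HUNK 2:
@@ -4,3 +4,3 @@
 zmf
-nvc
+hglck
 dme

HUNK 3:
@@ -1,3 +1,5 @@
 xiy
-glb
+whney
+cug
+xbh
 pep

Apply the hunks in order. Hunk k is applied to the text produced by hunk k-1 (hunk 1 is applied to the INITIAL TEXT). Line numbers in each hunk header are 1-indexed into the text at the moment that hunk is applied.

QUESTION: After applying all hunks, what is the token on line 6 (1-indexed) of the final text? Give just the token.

Hunk 1: at line 4 remove [qnwg,xjzvi,zsgkm] add [nvc,dme] -> 7 lines: xiy glb pep zmf nvc dme mbl
Hunk 2: at line 4 remove [nvc] add [hglck] -> 7 lines: xiy glb pep zmf hglck dme mbl
Hunk 3: at line 1 remove [glb] add [whney,cug,xbh] -> 9 lines: xiy whney cug xbh pep zmf hglck dme mbl
Final line 6: zmf

Answer: zmf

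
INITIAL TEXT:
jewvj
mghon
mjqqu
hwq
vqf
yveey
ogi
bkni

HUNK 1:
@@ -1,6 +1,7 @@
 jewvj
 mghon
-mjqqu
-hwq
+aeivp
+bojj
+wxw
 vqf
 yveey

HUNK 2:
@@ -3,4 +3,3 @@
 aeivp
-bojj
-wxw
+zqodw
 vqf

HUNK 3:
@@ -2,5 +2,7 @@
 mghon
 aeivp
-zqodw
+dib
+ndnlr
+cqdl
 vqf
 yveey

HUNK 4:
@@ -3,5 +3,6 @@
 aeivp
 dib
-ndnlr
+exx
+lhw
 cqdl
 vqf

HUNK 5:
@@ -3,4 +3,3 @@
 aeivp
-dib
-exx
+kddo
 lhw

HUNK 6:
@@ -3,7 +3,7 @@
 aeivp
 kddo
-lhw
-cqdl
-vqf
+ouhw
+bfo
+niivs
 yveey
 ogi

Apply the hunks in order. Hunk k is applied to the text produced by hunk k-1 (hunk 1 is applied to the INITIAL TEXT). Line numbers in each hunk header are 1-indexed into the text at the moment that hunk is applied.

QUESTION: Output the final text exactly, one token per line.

Hunk 1: at line 1 remove [mjqqu,hwq] add [aeivp,bojj,wxw] -> 9 lines: jewvj mghon aeivp bojj wxw vqf yveey ogi bkni
Hunk 2: at line 3 remove [bojj,wxw] add [zqodw] -> 8 lines: jewvj mghon aeivp zqodw vqf yveey ogi bkni
Hunk 3: at line 2 remove [zqodw] add [dib,ndnlr,cqdl] -> 10 lines: jewvj mghon aeivp dib ndnlr cqdl vqf yveey ogi bkni
Hunk 4: at line 3 remove [ndnlr] add [exx,lhw] -> 11 lines: jewvj mghon aeivp dib exx lhw cqdl vqf yveey ogi bkni
Hunk 5: at line 3 remove [dib,exx] add [kddo] -> 10 lines: jewvj mghon aeivp kddo lhw cqdl vqf yveey ogi bkni
Hunk 6: at line 3 remove [lhw,cqdl,vqf] add [ouhw,bfo,niivs] -> 10 lines: jewvj mghon aeivp kddo ouhw bfo niivs yveey ogi bkni

Answer: jewvj
mghon
aeivp
kddo
ouhw
bfo
niivs
yveey
ogi
bkni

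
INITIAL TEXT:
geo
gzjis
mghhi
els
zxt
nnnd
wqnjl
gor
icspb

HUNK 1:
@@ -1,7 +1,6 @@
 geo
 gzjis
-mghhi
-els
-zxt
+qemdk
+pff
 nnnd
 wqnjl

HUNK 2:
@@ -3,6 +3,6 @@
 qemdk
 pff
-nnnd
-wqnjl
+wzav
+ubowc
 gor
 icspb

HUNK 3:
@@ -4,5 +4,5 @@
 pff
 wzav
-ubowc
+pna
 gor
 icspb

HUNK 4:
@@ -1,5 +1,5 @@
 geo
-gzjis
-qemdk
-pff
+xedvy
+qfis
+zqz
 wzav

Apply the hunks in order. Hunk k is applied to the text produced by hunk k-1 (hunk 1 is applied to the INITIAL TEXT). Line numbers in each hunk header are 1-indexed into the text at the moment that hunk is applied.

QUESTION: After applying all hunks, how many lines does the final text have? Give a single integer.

Hunk 1: at line 1 remove [mghhi,els,zxt] add [qemdk,pff] -> 8 lines: geo gzjis qemdk pff nnnd wqnjl gor icspb
Hunk 2: at line 3 remove [nnnd,wqnjl] add [wzav,ubowc] -> 8 lines: geo gzjis qemdk pff wzav ubowc gor icspb
Hunk 3: at line 4 remove [ubowc] add [pna] -> 8 lines: geo gzjis qemdk pff wzav pna gor icspb
Hunk 4: at line 1 remove [gzjis,qemdk,pff] add [xedvy,qfis,zqz] -> 8 lines: geo xedvy qfis zqz wzav pna gor icspb
Final line count: 8

Answer: 8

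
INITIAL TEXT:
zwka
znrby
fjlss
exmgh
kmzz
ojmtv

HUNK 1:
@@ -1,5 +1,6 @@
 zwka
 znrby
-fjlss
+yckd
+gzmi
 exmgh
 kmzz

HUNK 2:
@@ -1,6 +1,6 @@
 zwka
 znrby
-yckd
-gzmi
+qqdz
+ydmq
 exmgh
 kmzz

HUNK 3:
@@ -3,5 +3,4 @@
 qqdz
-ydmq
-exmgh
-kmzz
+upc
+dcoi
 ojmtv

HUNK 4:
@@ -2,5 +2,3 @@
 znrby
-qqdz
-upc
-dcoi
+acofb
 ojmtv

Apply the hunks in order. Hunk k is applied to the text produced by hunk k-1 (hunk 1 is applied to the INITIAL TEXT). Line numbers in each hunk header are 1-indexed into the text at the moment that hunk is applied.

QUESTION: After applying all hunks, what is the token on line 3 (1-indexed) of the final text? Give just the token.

Hunk 1: at line 1 remove [fjlss] add [yckd,gzmi] -> 7 lines: zwka znrby yckd gzmi exmgh kmzz ojmtv
Hunk 2: at line 1 remove [yckd,gzmi] add [qqdz,ydmq] -> 7 lines: zwka znrby qqdz ydmq exmgh kmzz ojmtv
Hunk 3: at line 3 remove [ydmq,exmgh,kmzz] add [upc,dcoi] -> 6 lines: zwka znrby qqdz upc dcoi ojmtv
Hunk 4: at line 2 remove [qqdz,upc,dcoi] add [acofb] -> 4 lines: zwka znrby acofb ojmtv
Final line 3: acofb

Answer: acofb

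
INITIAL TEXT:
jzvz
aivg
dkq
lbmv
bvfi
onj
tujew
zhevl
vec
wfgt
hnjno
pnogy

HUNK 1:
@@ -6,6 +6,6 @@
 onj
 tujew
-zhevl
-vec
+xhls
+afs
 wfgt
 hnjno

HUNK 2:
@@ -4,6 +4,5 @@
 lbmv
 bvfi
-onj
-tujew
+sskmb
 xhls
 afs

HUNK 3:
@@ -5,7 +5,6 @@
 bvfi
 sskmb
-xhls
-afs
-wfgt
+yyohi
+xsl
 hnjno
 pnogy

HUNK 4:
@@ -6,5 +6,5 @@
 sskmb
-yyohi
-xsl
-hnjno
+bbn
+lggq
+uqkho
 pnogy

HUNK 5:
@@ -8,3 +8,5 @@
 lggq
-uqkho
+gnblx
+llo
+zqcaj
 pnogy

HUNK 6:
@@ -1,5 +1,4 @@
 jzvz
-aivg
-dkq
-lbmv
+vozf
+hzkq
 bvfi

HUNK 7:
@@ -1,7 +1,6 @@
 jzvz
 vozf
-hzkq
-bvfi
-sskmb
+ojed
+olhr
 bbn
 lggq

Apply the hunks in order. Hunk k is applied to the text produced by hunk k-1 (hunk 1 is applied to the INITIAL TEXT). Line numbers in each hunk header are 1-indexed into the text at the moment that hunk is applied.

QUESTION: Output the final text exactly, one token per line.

Answer: jzvz
vozf
ojed
olhr
bbn
lggq
gnblx
llo
zqcaj
pnogy

Derivation:
Hunk 1: at line 6 remove [zhevl,vec] add [xhls,afs] -> 12 lines: jzvz aivg dkq lbmv bvfi onj tujew xhls afs wfgt hnjno pnogy
Hunk 2: at line 4 remove [onj,tujew] add [sskmb] -> 11 lines: jzvz aivg dkq lbmv bvfi sskmb xhls afs wfgt hnjno pnogy
Hunk 3: at line 5 remove [xhls,afs,wfgt] add [yyohi,xsl] -> 10 lines: jzvz aivg dkq lbmv bvfi sskmb yyohi xsl hnjno pnogy
Hunk 4: at line 6 remove [yyohi,xsl,hnjno] add [bbn,lggq,uqkho] -> 10 lines: jzvz aivg dkq lbmv bvfi sskmb bbn lggq uqkho pnogy
Hunk 5: at line 8 remove [uqkho] add [gnblx,llo,zqcaj] -> 12 lines: jzvz aivg dkq lbmv bvfi sskmb bbn lggq gnblx llo zqcaj pnogy
Hunk 6: at line 1 remove [aivg,dkq,lbmv] add [vozf,hzkq] -> 11 lines: jzvz vozf hzkq bvfi sskmb bbn lggq gnblx llo zqcaj pnogy
Hunk 7: at line 1 remove [hzkq,bvfi,sskmb] add [ojed,olhr] -> 10 lines: jzvz vozf ojed olhr bbn lggq gnblx llo zqcaj pnogy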